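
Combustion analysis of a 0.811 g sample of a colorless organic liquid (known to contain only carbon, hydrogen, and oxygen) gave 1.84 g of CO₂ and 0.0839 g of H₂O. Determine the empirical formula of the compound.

mol C = 1.84 g CO₂ ÷ 44.009 g/mol = 0.04181 mol
mol H = 2 × 0.0839 g H₂O ÷ 18.015 g/mol = 0.009314 mol
mass O = 0.811 − (0.5022 + 0.009389) = 0.2994 g → mol O = 0.2994 ÷ 15.999 = 0.01872 mol
Divide by the smallest (0.009314 mol): C 4.489, H 1.000, O 2.009
Multiplying each by 2 gives whole numbers: C 8.98, H 2.00, O 4.02

C9H2O4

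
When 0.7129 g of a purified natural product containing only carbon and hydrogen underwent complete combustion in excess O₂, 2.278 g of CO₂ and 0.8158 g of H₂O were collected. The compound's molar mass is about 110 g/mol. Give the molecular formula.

C8H14

mol C = 2.278 g CO₂ ÷ 44.009 g/mol = 0.051762 mol
mol H = 2 × 0.8158 g H₂O ÷ 18.015 g/mol = 0.090569 mol
Divide by the smallest (0.051762 mol): C 1.000, H 1.750
Multiplying each by 4 gives whole numbers: C 4.00, H 7.00
Empirical formula: C4H7
Empirical-formula mass = 55.10 g/mol; 110 ÷ 55.10 ≈ 2, so the molecular formula is C8H14.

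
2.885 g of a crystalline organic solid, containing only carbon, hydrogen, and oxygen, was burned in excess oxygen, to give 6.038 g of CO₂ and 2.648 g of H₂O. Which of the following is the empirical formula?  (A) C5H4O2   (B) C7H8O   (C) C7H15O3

(C) C7H15O3

mol C = 6.038 g CO₂ ÷ 44.009 g/mol = 0.13720 mol
mol H = 2 × 2.648 g H₂O ÷ 18.015 g/mol = 0.29398 mol
mass O = 2.885 − (1.6479 + 0.29633) = 0.94077 g → mol O = 0.94077 ÷ 15.999 = 0.058802 mol
Divide by the smallest (0.058802 mol): C 2.333, H 4.999, O 1.000
Multiplying each by 3 gives whole numbers: C 7.00, H 15.00, O 3.00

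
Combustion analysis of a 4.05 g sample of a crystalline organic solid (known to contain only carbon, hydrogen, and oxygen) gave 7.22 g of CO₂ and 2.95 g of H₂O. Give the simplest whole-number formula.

mol C = 7.22 g CO₂ ÷ 44.009 g/mol = 0.1641 mol
mol H = 2 × 2.95 g H₂O ÷ 18.015 g/mol = 0.3275 mol
mass O = 4.05 − (1.970 + 0.3301) = 1.749 g → mol O = 1.749 ÷ 15.999 = 0.1093 mol
Divide by the smallest (0.1093 mol): C 1.500, H 2.995, O 1.000
Multiplying each by 2 gives whole numbers: C 3.00, H 5.99, O 2.00

C3H6O2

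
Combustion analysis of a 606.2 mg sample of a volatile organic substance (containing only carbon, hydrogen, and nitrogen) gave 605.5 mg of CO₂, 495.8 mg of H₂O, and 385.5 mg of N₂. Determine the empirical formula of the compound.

mol C = 0.6055 g CO₂ ÷ 44.009 g/mol = 0.013759 mol
mol H = 2 × 0.4958 g H₂O ÷ 18.015 g/mol = 0.055043 mol
mol N = 2 × 0.3855 g N₂ ÷ 28.014 g/mol = 0.027522 mol
Divide by the smallest (0.013759 mol): C 1.000, H 4.001, N 2.000

CH4N2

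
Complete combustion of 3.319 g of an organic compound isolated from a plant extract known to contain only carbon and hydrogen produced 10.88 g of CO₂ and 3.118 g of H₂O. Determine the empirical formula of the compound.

C5H7

mol C = 10.88 g CO₂ ÷ 44.009 g/mol = 0.24722 mol
mol H = 2 × 3.118 g H₂O ÷ 18.015 g/mol = 0.34616 mol
Divide by the smallest (0.24722 mol): C 1.000, H 1.400
Multiplying each by 5 gives whole numbers: C 5.00, H 7.00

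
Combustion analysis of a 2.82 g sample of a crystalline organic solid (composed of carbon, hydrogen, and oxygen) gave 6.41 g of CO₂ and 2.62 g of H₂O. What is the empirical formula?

C3H6O

mol C = 6.41 g CO₂ ÷ 44.009 g/mol = 0.1457 mol
mol H = 2 × 2.62 g H₂O ÷ 18.015 g/mol = 0.2909 mol
mass O = 2.82 − (1.749 + 0.2932) = 0.7774 g → mol O = 0.7774 ÷ 15.999 = 0.04859 mol
Divide by the smallest (0.04859 mol): C 2.998, H 5.986, O 1.000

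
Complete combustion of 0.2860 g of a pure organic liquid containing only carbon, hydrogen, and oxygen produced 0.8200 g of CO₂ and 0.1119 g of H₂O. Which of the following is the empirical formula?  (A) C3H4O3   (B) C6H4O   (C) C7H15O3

(B) C6H4O

mol C = 0.8200 g CO₂ ÷ 44.009 g/mol = 0.018633 mol
mol H = 2 × 0.1119 g H₂O ÷ 18.015 g/mol = 0.012423 mol
mass O = 0.2860 − (0.22380 + 0.012522) = 0.049682 g → mol O = 0.049682 ÷ 15.999 = 0.0031053 mol
Divide by the smallest (0.0031053 mol): C 6.000, H 4.001, O 1.000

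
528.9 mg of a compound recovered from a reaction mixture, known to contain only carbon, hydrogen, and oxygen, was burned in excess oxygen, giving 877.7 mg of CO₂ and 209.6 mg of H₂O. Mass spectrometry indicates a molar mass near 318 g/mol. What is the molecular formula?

mol C = 0.8777 g CO₂ ÷ 44.009 g/mol = 0.019944 mol
mol H = 2 × 0.2096 g H₂O ÷ 18.015 g/mol = 0.023269 mol
mass O = 0.5289 − (0.23954 + 0.023456) = 0.26590 g → mol O = 0.26590 ÷ 15.999 = 0.016620 mol
Divide by the smallest (0.016620 mol): C 1.200, H 1.400, O 1.000
Multiplying each by 5 gives whole numbers: C 6.00, H 7.00, O 5.00
Empirical formula: C6H7O5
Empirical-formula mass = 159.12 g/mol; 318 ÷ 159.12 ≈ 2, so the molecular formula is C12H14O10.

C12H14O10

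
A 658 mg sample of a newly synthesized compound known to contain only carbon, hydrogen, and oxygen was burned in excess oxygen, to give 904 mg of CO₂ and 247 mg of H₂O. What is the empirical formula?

C6H8O7

mol C = 0.904 g CO₂ ÷ 44.009 g/mol = 0.02054 mol
mol H = 2 × 0.247 g H₂O ÷ 18.015 g/mol = 0.02742 mol
mass O = 0.658 − (0.2467 + 0.02764) = 0.3836 g → mol O = 0.3836 ÷ 15.999 = 0.02398 mol
Divide by the smallest (0.02054 mol): C 1.000, H 1.335, O 1.167
Multiplying each by 6 gives whole numbers: C 6.00, H 8.01, O 7.00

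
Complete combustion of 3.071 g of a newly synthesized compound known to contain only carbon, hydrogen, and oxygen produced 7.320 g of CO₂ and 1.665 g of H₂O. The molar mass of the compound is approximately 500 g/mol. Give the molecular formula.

C27H30O9

mol C = 7.320 g CO₂ ÷ 44.009 g/mol = 0.16633 mol
mol H = 2 × 1.665 g H₂O ÷ 18.015 g/mol = 0.18485 mol
mass O = 3.071 − (1.9978 + 0.18632) = 0.88689 g → mol O = 0.88689 ÷ 15.999 = 0.055434 mol
Divide by the smallest (0.055434 mol): C 3.000, H 3.335, O 1.000
Multiplying each by 3 gives whole numbers: C 9.00, H 10.00, O 3.00
Empirical formula: C9H10O3
Empirical-formula mass = 166.18 g/mol; 500 ÷ 166.18 ≈ 3, so the molecular formula is C27H30O9.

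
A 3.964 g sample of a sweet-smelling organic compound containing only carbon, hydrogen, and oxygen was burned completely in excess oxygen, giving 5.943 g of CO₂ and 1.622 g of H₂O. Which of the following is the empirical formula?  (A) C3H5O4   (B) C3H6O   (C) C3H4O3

mol C = 5.943 g CO₂ ÷ 44.009 g/mol = 0.13504 mol
mol H = 2 × 1.622 g H₂O ÷ 18.015 g/mol = 0.18007 mol
mass O = 3.964 − (1.6220 + 0.18151) = 2.1605 g → mol O = 2.1605 ÷ 15.999 = 0.13504 mol
Divide by the smallest (0.13504 mol): C 1.000, H 1.333, O 1.000
Multiplying each by 3 gives whole numbers: C 3.00, H 4.00, O 3.00

(C) C3H4O3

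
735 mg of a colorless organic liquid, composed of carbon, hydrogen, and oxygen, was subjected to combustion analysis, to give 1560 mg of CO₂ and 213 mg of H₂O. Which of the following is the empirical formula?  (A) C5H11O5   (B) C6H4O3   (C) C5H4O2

(B) C6H4O3

mol C = 1.56 g CO₂ ÷ 44.009 g/mol = 0.03545 mol
mol H = 2 × 0.213 g H₂O ÷ 18.015 g/mol = 0.02365 mol
mass O = 0.735 − (0.4258 + 0.02384) = 0.2854 g → mol O = 0.2854 ÷ 15.999 = 0.01784 mol
Divide by the smallest (0.01784 mol): C 1.987, H 1.326, O 1.000
Multiplying each by 3 gives whole numbers: C 5.96, H 3.98, O 3.00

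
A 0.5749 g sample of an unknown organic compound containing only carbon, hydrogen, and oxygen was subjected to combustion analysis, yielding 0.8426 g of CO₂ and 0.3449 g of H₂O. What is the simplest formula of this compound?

CH2O

mol C = 0.8426 g CO₂ ÷ 44.009 g/mol = 0.019146 mol
mol H = 2 × 0.3449 g H₂O ÷ 18.015 g/mol = 0.038290 mol
mass O = 0.5749 − (0.22996 + 0.038597) = 0.30634 g → mol O = 0.30634 ÷ 15.999 = 0.019147 mol
Divide by the smallest (0.019146 mol): C 1.000, H 2.000, O 1.000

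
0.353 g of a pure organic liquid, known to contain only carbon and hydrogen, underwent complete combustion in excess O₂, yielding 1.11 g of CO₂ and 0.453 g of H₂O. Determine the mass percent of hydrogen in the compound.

14.4%

mol C = 1.11 g CO₂ ÷ 44.009 g/mol = 0.02522 mol
mol H = 2 × 0.453 g H₂O ÷ 18.015 g/mol = 0.05029 mol
mass % H = 0.05069 g ÷ 0.353 g × 100%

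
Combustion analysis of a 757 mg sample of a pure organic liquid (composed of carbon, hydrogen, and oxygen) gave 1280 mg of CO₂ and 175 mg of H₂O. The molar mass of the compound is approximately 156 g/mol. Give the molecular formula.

C6H4O5

mol C = 1.28 g CO₂ ÷ 44.009 g/mol = 0.02908 mol
mol H = 2 × 0.175 g H₂O ÷ 18.015 g/mol = 0.01943 mol
mass O = 0.757 − (0.3493 + 0.01958) = 0.3881 g → mol O = 0.3881 ÷ 15.999 = 0.02426 mol
Divide by the smallest (0.01943 mol): C 1.497, H 1.000, O 1.249
Multiplying each by 4 gives whole numbers: C 5.99, H 4.00, O 4.99
Empirical formula: C6H4O5
Empirical-formula mass = 156.09 g/mol; 156 ÷ 156.09 ≈ 1, so the molecular formula is C6H4O5.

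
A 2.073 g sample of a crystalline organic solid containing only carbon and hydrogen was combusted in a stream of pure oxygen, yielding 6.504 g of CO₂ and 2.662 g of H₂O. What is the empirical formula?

CH2

mol C = 6.504 g CO₂ ÷ 44.009 g/mol = 0.14779 mol
mol H = 2 × 2.662 g H₂O ÷ 18.015 g/mol = 0.29553 mol
Divide by the smallest (0.14779 mol): C 1.000, H 2.000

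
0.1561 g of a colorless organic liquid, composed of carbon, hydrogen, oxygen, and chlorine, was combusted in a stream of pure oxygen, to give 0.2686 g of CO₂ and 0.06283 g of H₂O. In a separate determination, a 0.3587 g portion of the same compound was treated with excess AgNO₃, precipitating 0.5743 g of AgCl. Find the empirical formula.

mol C = 0.2686 g CO₂ ÷ 44.009 g/mol = 0.0061033 mol
mol H = 2 × 0.06283 g H₂O ÷ 18.015 g/mol = 0.0069753 mol
From the AgCl data: mol Cl per gram of compound = (0.5743 ÷ 143.318) ÷ 0.3587 = 0.011171 mol/g, so in the 0.1561 g combustion sample mol Cl = 0.0017439 mol
mass O = 0.1561 − (0.073307 + 0.0070311 + 0.061820) = 0.013943 g → mol O = 0.013943 ÷ 15.999 = 0.00087147 mol
Divide by the smallest (0.00087147 mol): C 7.003, H 8.004, Cl 2.001, O 1.000

C7H8Cl2O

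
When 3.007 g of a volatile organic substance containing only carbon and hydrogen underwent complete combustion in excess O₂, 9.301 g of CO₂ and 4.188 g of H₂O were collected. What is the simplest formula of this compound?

C5H11

mol C = 9.301 g CO₂ ÷ 44.009 g/mol = 0.21134 mol
mol H = 2 × 4.188 g H₂O ÷ 18.015 g/mol = 0.46495 mol
Divide by the smallest (0.21134 mol): C 1.000, H 2.200
Multiplying each by 5 gives whole numbers: C 5.00, H 11.00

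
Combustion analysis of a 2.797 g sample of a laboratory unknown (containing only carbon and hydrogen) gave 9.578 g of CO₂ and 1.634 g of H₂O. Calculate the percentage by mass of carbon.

93.46%

mol C = 9.578 g CO₂ ÷ 44.009 g/mol = 0.21764 mol
mol H = 2 × 1.634 g H₂O ÷ 18.015 g/mol = 0.18140 mol
mass % C = 2.6140 g ÷ 2.797 g × 100%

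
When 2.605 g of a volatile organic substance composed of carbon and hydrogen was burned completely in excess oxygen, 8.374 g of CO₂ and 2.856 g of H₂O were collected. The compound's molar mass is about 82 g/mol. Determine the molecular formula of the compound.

mol C = 8.374 g CO₂ ÷ 44.009 g/mol = 0.19028 mol
mol H = 2 × 2.856 g H₂O ÷ 18.015 g/mol = 0.31707 mol
Divide by the smallest (0.19028 mol): C 1.000, H 1.666
Multiplying each by 3 gives whole numbers: C 3.00, H 5.00
Empirical formula: C3H5
Empirical-formula mass = 41.07 g/mol; 82 ÷ 41.07 ≈ 2, so the molecular formula is C6H10.

C6H10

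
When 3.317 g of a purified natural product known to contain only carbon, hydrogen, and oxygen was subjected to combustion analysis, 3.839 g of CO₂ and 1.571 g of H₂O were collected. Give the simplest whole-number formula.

mol C = 3.839 g CO₂ ÷ 44.009 g/mol = 0.087232 mol
mol H = 2 × 1.571 g H₂O ÷ 18.015 g/mol = 0.17441 mol
mass O = 3.317 − (1.0477 + 0.17581) = 2.0934 g → mol O = 2.0934 ÷ 15.999 = 0.13085 mol
Divide by the smallest (0.087232 mol): C 1.000, H 1.999, O 1.500
Multiplying each by 2 gives whole numbers: C 2.00, H 4.00, O 3.00

C2H4O3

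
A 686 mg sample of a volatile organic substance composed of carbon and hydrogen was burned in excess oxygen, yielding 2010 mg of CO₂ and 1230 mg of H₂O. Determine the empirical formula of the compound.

mol C = 2.01 g CO₂ ÷ 44.009 g/mol = 0.04567 mol
mol H = 2 × 1.23 g H₂O ÷ 18.015 g/mol = 0.1366 mol
Divide by the smallest (0.04567 mol): C 1.000, H 2.990

CH3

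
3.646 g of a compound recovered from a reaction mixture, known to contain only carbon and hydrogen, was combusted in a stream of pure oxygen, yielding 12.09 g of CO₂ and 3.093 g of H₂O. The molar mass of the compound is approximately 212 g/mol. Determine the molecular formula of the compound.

C16H20

mol C = 12.09 g CO₂ ÷ 44.009 g/mol = 0.27472 mol
mol H = 2 × 3.093 g H₂O ÷ 18.015 g/mol = 0.34338 mol
Divide by the smallest (0.27472 mol): C 1.000, H 1.250
Multiplying each by 4 gives whole numbers: C 4.00, H 5.00
Empirical formula: C4H5
Empirical-formula mass = 53.08 g/mol; 212 ÷ 53.08 ≈ 4, so the molecular formula is C16H20.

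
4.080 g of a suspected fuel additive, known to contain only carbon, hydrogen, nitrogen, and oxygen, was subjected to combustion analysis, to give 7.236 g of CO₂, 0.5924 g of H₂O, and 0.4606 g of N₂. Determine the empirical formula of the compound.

mol C = 7.236 g CO₂ ÷ 44.009 g/mol = 0.16442 mol
mol H = 2 × 0.5924 g H₂O ÷ 18.015 g/mol = 0.065767 mol
mol N = 2 × 0.4606 g N₂ ÷ 28.014 g/mol = 0.032884 mol
mass O = 4.080 − (1.9749 + 0.066294 + 0.46060) = 1.5782 g → mol O = 1.5782 ÷ 15.999 = 0.098647 mol
Divide by the smallest (0.032884 mol): C 5.000, H 2.000, N 1.000, O 3.000

C5H2NO3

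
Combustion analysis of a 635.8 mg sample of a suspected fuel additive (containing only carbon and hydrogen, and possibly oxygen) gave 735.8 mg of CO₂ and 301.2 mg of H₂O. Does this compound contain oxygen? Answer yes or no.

mol C = 0.7358 g CO₂ ÷ 44.009 g/mol = 0.016719 mol
mol H = 2 × 0.3012 g H₂O ÷ 18.015 g/mol = 0.033439 mol
C and H account for only 0.23452 g of the 0.6358 g sample; the remaining 0.40128 g must be oxygen.

yes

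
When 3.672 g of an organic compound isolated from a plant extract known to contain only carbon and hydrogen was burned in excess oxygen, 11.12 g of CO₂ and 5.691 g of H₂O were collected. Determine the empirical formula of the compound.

C2H5

mol C = 11.12 g CO₂ ÷ 44.009 g/mol = 0.25268 mol
mol H = 2 × 5.691 g H₂O ÷ 18.015 g/mol = 0.63181 mol
Divide by the smallest (0.25268 mol): C 1.000, H 2.500
Multiplying each by 2 gives whole numbers: C 2.00, H 5.00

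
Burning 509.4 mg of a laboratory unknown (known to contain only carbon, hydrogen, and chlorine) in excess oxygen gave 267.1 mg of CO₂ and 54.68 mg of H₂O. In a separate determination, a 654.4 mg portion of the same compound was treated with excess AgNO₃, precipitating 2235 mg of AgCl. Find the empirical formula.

mol C = 0.2671 g CO₂ ÷ 44.009 g/mol = 0.0060692 mol
mol H = 2 × 0.05468 g H₂O ÷ 18.015 g/mol = 0.0060705 mol
From the AgCl data: mol Cl per gram of compound = (2.235 ÷ 143.318) ÷ 0.6544 = 0.023831 mol/g, so in the 0.5094 g combustion sample mol Cl = 0.012139 mol
Divide by the smallest (0.0060692 mol): C 1.000, H 1.000, Cl 2.000

CHCl2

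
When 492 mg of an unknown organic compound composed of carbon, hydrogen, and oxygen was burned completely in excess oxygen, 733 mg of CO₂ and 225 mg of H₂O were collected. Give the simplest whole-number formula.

mol C = 0.733 g CO₂ ÷ 44.009 g/mol = 0.01666 mol
mol H = 2 × 0.225 g H₂O ÷ 18.015 g/mol = 0.02498 mol
mass O = 0.492 − (0.2001 + 0.02518) = 0.2668 g → mol O = 0.2668 ÷ 15.999 = 0.01667 mol
Divide by the smallest (0.01666 mol): C 1.000, H 1.500, O 1.001
Multiplying each by 2 gives whole numbers: C 2.00, H 3.00, O 2.00

C2H3O2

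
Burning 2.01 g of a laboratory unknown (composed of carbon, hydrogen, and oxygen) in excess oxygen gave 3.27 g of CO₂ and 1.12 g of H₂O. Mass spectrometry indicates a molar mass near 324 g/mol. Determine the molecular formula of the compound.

mol C = 3.27 g CO₂ ÷ 44.009 g/mol = 0.07430 mol
mol H = 2 × 1.12 g H₂O ÷ 18.015 g/mol = 0.1243 mol
mass O = 2.01 − (0.8925 + 0.1253) = 0.9922 g → mol O = 0.9922 ÷ 15.999 = 0.06202 mol
Divide by the smallest (0.06202 mol): C 1.198, H 2.005, O 1.000
Multiplying each by 5 gives whole numbers: C 5.99, H 10.02, O 5.00
Empirical formula: C6H10O5
Empirical-formula mass = 162.14 g/mol; 324 ÷ 162.14 ≈ 2, so the molecular formula is C12H20O10.

C12H20O10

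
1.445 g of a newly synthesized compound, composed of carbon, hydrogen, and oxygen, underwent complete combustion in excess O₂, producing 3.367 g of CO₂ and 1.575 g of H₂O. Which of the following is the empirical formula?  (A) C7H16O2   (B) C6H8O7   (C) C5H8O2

mol C = 3.367 g CO₂ ÷ 44.009 g/mol = 0.076507 mol
mol H = 2 × 1.575 g H₂O ÷ 18.015 g/mol = 0.17485 mol
mass O = 1.445 − (0.91893 + 0.17625) = 0.34982 g → mol O = 0.34982 ÷ 15.999 = 0.021865 mol
Divide by the smallest (0.021865 mol): C 3.499, H 7.997, O 1.000
Multiplying each by 2 gives whole numbers: C 7.00, H 15.99, O 2.00

(A) C7H16O2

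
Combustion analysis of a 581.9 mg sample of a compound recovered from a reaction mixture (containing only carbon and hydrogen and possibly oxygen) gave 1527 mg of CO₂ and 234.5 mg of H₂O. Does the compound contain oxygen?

yes

mol C = 1.527 g CO₂ ÷ 44.009 g/mol = 0.034697 mol
mol H = 2 × 0.2345 g H₂O ÷ 18.015 g/mol = 0.026034 mol
C and H account for only 0.44299 g of the 0.5819 g sample; the remaining 0.13891 g must be oxygen.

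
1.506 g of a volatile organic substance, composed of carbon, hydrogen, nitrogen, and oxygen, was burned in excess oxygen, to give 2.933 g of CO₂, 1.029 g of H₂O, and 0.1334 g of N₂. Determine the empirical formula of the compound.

C7H12NO3

mol C = 2.933 g CO₂ ÷ 44.009 g/mol = 0.066645 mol
mol H = 2 × 1.029 g H₂O ÷ 18.015 g/mol = 0.11424 mol
mol N = 2 × 0.1334 g N₂ ÷ 28.014 g/mol = 0.0095238 mol
mass O = 1.506 − (0.80048 + 0.11515 + 0.13340) = 0.45697 g → mol O = 0.45697 ÷ 15.999 = 0.028562 mol
Divide by the smallest (0.0095238 mol): C 6.998, H 11.995, N 1.000, O 2.999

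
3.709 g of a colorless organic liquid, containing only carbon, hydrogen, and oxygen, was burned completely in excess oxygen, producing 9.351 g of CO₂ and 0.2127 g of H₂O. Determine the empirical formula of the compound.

mol C = 9.351 g CO₂ ÷ 44.009 g/mol = 0.21248 mol
mol H = 2 × 0.2127 g H₂O ÷ 18.015 g/mol = 0.023614 mol
mass O = 3.709 − (2.5521 + 0.023803) = 1.1331 g → mol O = 1.1331 ÷ 15.999 = 0.070824 mol
Divide by the smallest (0.023614 mol): C 8.998, H 1.000, O 2.999

C9HO3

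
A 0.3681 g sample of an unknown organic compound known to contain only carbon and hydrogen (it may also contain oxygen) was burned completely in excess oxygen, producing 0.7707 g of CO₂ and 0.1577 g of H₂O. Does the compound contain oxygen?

mol C = 0.7707 g CO₂ ÷ 44.009 g/mol = 0.017512 mol
mol H = 2 × 0.1577 g H₂O ÷ 18.015 g/mol = 0.017508 mol
C and H account for only 0.22799 g of the 0.3681 g sample; the remaining 0.14011 g must be oxygen.

yes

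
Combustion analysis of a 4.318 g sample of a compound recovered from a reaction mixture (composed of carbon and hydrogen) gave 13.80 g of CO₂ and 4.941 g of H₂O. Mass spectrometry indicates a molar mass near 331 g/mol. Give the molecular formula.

C24H42

mol C = 13.80 g CO₂ ÷ 44.009 g/mol = 0.31357 mol
mol H = 2 × 4.941 g H₂O ÷ 18.015 g/mol = 0.54854 mol
Divide by the smallest (0.31357 mol): C 1.000, H 1.749
Multiplying each by 4 gives whole numbers: C 4.00, H 7.00
Empirical formula: C4H7
Empirical-formula mass = 55.10 g/mol; 331 ÷ 55.10 ≈ 6, so the molecular formula is C24H42.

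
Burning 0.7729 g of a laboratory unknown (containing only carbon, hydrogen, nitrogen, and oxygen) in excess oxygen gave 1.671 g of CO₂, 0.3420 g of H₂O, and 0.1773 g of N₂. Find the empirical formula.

mol C = 1.671 g CO₂ ÷ 44.009 g/mol = 0.037970 mol
mol H = 2 × 0.3420 g H₂O ÷ 18.015 g/mol = 0.037968 mol
mol N = 2 × 0.1773 g N₂ ÷ 28.014 g/mol = 0.012658 mol
mass O = 0.7729 − (0.45605 + 0.038272 + 0.17730) = 0.10128 g → mol O = 0.10128 ÷ 15.999 = 0.0063302 mol
Divide by the smallest (0.0063302 mol): C 5.998, H 5.998, N 2.000, O 1.000

C6H6N2O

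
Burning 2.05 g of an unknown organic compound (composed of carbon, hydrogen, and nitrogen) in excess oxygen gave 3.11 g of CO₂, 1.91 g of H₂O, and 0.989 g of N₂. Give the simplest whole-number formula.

CH3N

mol C = 3.11 g CO₂ ÷ 44.009 g/mol = 0.07067 mol
mol H = 2 × 1.91 g H₂O ÷ 18.015 g/mol = 0.2120 mol
mol N = 2 × 0.989 g N₂ ÷ 28.014 g/mol = 0.07061 mol
Divide by the smallest (0.07061 mol): C 1.001, H 3.003, N 1.000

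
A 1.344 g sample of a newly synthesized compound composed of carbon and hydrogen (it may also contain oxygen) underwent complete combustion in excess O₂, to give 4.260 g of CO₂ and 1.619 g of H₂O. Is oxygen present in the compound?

no

mol C = 4.260 g CO₂ ÷ 44.009 g/mol = 0.096798 mol
mol H = 2 × 1.619 g H₂O ÷ 18.015 g/mol = 0.17974 mol
C and H together account for 1.3438 g — essentially the entire 1.344 g sample — so the compound contains no oxygen.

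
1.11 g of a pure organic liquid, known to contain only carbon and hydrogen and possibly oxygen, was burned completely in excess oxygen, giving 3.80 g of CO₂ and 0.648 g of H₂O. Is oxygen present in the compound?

mol C = 3.80 g CO₂ ÷ 44.009 g/mol = 0.08635 mol
mol H = 2 × 0.648 g H₂O ÷ 18.015 g/mol = 0.07194 mol
C and H together account for 1.110 g — essentially the entire 1.11 g sample — so the compound contains no oxygen.

no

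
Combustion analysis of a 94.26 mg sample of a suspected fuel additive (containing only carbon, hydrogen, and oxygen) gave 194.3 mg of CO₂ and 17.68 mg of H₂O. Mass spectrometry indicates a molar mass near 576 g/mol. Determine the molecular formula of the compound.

mol C = 0.1943 g CO₂ ÷ 44.009 g/mol = 0.0044150 mol
mol H = 2 × 0.01768 g H₂O ÷ 18.015 g/mol = 0.0019628 mol
mass O = 0.09426 − (0.053029 + 0.0019785) = 0.039253 g → mol O = 0.039253 ÷ 15.999 = 0.0024535 mol
Divide by the smallest (0.0019628 mol): C 2.249, H 1.000, O 1.250
Multiplying each by 4 gives whole numbers: C 9.00, H 4.00, O 5.00
Empirical formula: C9H4O5
Empirical-formula mass = 192.13 g/mol; 576 ÷ 192.13 ≈ 3, so the molecular formula is C27H12O15.

C27H12O15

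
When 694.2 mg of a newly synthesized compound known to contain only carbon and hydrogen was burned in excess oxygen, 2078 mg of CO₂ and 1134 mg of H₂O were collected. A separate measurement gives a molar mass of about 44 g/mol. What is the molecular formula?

mol C = 2.078 g CO₂ ÷ 44.009 g/mol = 0.047218 mol
mol H = 2 × 1.134 g H₂O ÷ 18.015 g/mol = 0.12590 mol
Divide by the smallest (0.047218 mol): C 1.000, H 2.666
Multiplying each by 3 gives whole numbers: C 3.00, H 8.00
Empirical formula: C3H8
Empirical-formula mass = 44.10 g/mol; 44 ÷ 44.10 ≈ 1, so the molecular formula is C3H8.

C3H8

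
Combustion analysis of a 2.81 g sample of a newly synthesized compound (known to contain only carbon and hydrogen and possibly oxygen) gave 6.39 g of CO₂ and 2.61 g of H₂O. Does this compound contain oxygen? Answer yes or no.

mol C = 6.39 g CO₂ ÷ 44.009 g/mol = 0.1452 mol
mol H = 2 × 2.61 g H₂O ÷ 18.015 g/mol = 0.2898 mol
C and H account for only 2.036 g of the 2.81 g sample; the remaining 0.7740 g must be oxygen.

yes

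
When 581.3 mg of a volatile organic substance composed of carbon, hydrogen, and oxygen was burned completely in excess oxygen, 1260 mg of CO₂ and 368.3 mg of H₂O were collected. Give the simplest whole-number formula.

C7H10O3

mol C = 1.260 g CO₂ ÷ 44.009 g/mol = 0.028631 mol
mol H = 2 × 0.3683 g H₂O ÷ 18.015 g/mol = 0.040888 mol
mass O = 0.5813 − (0.34388 + 0.041215) = 0.19620 g → mol O = 0.19620 ÷ 15.999 = 0.012263 mol
Divide by the smallest (0.012263 mol): C 2.335, H 3.334, O 1.000
Multiplying each by 3 gives whole numbers: C 7.00, H 10.00, O 3.00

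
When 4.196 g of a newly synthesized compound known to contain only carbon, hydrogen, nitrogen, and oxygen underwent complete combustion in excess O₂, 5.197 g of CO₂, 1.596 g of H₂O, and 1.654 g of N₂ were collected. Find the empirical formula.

mol C = 5.197 g CO₂ ÷ 44.009 g/mol = 0.11809 mol
mol H = 2 × 1.596 g H₂O ÷ 18.015 g/mol = 0.17719 mol
mol N = 2 × 1.654 g N₂ ÷ 28.014 g/mol = 0.11808 mol
mass O = 4.196 − (1.4184 + 0.17860 + 1.6540) = 0.94502 g → mol O = 0.94502 ÷ 15.999 = 0.059068 mol
Divide by the smallest (0.059068 mol): C 1.999, H 3.000, N 1.999, O 1.000

C2H3N2O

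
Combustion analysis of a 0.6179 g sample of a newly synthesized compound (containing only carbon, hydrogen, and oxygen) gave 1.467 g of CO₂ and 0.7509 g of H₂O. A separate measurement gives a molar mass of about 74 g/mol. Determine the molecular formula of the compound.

C4H10O

mol C = 1.467 g CO₂ ÷ 44.009 g/mol = 0.033334 mol
mol H = 2 × 0.7509 g H₂O ÷ 18.015 g/mol = 0.083364 mol
mass O = 0.6179 − (0.40038 + 0.084031) = 0.13349 g → mol O = 0.13349 ÷ 15.999 = 0.0083439 mol
Divide by the smallest (0.0083439 mol): C 3.995, H 9.991, O 1.000
Empirical formula: C4H10O
Empirical-formula mass = 74.12 g/mol; 74 ÷ 74.12 ≈ 1, so the molecular formula is C4H10O.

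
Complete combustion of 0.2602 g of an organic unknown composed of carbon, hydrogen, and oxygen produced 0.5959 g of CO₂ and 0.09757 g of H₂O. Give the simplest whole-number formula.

mol C = 0.5959 g CO₂ ÷ 44.009 g/mol = 0.013540 mol
mol H = 2 × 0.09757 g H₂O ÷ 18.015 g/mol = 0.010832 mol
mass O = 0.2602 − (0.16263 + 0.010919) = 0.086647 g → mol O = 0.086647 ÷ 15.999 = 0.0054158 mol
Divide by the smallest (0.0054158 mol): C 2.500, H 2.000, O 1.000
Multiplying each by 2 gives whole numbers: C 5.00, H 4.00, O 2.00

C5H4O2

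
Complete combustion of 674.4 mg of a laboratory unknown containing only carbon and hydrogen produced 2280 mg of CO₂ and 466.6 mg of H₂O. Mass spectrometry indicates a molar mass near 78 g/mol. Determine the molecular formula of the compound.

mol C = 2.280 g CO₂ ÷ 44.009 g/mol = 0.051808 mol
mol H = 2 × 0.4666 g H₂O ÷ 18.015 g/mol = 0.051801 mol
Divide by the smallest (0.051801 mol): C 1.000, H 1.000
Empirical formula: CH
Empirical-formula mass = 13.02 g/mol; 78 ÷ 13.02 ≈ 6, so the molecular formula is C6H6.

C6H6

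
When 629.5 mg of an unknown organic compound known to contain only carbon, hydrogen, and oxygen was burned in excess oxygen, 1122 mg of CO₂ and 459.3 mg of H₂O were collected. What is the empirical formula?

C3H6O2

mol C = 1.122 g CO₂ ÷ 44.009 g/mol = 0.025495 mol
mol H = 2 × 0.4593 g H₂O ÷ 18.015 g/mol = 0.050991 mol
mass O = 0.6295 − (0.30622 + 0.051399) = 0.27188 g → mol O = 0.27188 ÷ 15.999 = 0.016994 mol
Divide by the smallest (0.016994 mol): C 1.500, H 3.001, O 1.000
Multiplying each by 2 gives whole numbers: C 3.00, H 6.00, O 2.00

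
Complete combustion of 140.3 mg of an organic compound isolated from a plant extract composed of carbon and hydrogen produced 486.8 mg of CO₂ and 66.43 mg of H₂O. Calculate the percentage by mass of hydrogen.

mol C = 0.4868 g CO₂ ÷ 44.009 g/mol = 0.011061 mol
mol H = 2 × 0.06643 g H₂O ÷ 18.015 g/mol = 0.0073750 mol
mass % H = 0.0074340 g ÷ 0.1403 g × 100%

5.30%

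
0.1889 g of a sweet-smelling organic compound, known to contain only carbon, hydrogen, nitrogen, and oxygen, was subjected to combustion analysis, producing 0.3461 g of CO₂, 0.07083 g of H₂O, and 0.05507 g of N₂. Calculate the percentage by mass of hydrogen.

4.20%

mol C = 0.3461 g CO₂ ÷ 44.009 g/mol = 0.0078643 mol
mol H = 2 × 0.07083 g H₂O ÷ 18.015 g/mol = 0.0078634 mol
mol N = 2 × 0.05507 g N₂ ÷ 28.014 g/mol = 0.0039316 mol
mass O = 0.1889 − (0.094458 + 0.0079264 + 0.055070) = 0.031446 g → mol O = 0.031446 ÷ 15.999 = 0.0019655 mol
mass % H = 0.0079264 g ÷ 0.1889 g × 100%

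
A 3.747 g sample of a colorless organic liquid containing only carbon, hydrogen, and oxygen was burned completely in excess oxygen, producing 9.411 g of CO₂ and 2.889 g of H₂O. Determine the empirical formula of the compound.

mol C = 9.411 g CO₂ ÷ 44.009 g/mol = 0.21384 mol
mol H = 2 × 2.889 g H₂O ÷ 18.015 g/mol = 0.32073 mol
mass O = 3.747 − (2.5685 + 0.32330) = 0.85524 g → mol O = 0.85524 ÷ 15.999 = 0.053456 mol
Divide by the smallest (0.053456 mol): C 4.000, H 6.000, O 1.000

C4H6O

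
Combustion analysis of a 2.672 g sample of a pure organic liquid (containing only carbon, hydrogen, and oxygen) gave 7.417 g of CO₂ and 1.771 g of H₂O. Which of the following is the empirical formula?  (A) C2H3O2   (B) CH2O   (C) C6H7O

(C) C6H7O

mol C = 7.417 g CO₂ ÷ 44.009 g/mol = 0.16853 mol
mol H = 2 × 1.771 g H₂O ÷ 18.015 g/mol = 0.19661 mol
mass O = 2.672 − (2.0243 + 0.19819) = 0.44955 g → mol O = 0.44955 ÷ 15.999 = 0.028099 mol
Divide by the smallest (0.028099 mol): C 5.998, H 6.997, O 1.000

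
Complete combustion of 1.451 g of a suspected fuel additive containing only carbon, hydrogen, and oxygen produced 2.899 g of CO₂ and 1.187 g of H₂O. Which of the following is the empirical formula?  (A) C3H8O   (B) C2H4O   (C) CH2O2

mol C = 2.899 g CO₂ ÷ 44.009 g/mol = 0.065873 mol
mol H = 2 × 1.187 g H₂O ÷ 18.015 g/mol = 0.13178 mol
mass O = 1.451 − (0.79120 + 0.13283) = 0.52697 g → mol O = 0.52697 ÷ 15.999 = 0.032938 mol
Divide by the smallest (0.032938 mol): C 2.000, H 4.001, O 1.000

(B) C2H4O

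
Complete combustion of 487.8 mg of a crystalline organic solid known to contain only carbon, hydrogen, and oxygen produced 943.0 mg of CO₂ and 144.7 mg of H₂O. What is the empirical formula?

C8H6O5

mol C = 0.9430 g CO₂ ÷ 44.009 g/mol = 0.021427 mol
mol H = 2 × 0.1447 g H₂O ÷ 18.015 g/mol = 0.016064 mol
mass O = 0.4878 − (0.25736 + 0.016193) = 0.21424 g → mol O = 0.21424 ÷ 15.999 = 0.013391 mol
Divide by the smallest (0.013391 mol): C 1.600, H 1.200, O 1.000
Multiplying each by 5 gives whole numbers: C 8.00, H 6.00, O 5.00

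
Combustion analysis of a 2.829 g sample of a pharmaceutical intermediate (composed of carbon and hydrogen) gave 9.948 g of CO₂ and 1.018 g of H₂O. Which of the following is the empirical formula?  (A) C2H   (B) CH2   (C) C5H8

mol C = 9.948 g CO₂ ÷ 44.009 g/mol = 0.22604 mol
mol H = 2 × 1.018 g H₂O ÷ 18.015 g/mol = 0.11302 mol
Divide by the smallest (0.11302 mol): C 2.000, H 1.000

(A) C2H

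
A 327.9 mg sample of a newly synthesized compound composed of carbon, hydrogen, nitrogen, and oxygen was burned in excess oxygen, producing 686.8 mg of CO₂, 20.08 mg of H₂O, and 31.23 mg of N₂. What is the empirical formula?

mol C = 0.6868 g CO₂ ÷ 44.009 g/mol = 0.015606 mol
mol H = 2 × 0.02008 g H₂O ÷ 18.015 g/mol = 0.0022293 mol
mol N = 2 × 0.03123 g N₂ ÷ 28.014 g/mol = 0.0022296 mol
mass O = 0.3279 − (0.18744 + 0.0022471 + 0.031230) = 0.10698 g → mol O = 0.10698 ÷ 15.999 = 0.0066867 mol
Divide by the smallest (0.0022293 mol): C 7.001, H 1.000, N 1.000, O 3.000

C7HNO3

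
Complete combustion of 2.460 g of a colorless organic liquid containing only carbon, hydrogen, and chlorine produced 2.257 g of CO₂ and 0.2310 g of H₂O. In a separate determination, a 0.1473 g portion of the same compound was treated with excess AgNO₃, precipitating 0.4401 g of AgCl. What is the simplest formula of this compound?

mol C = 2.257 g CO₂ ÷ 44.009 g/mol = 0.051285 mol
mol H = 2 × 0.2310 g H₂O ÷ 18.015 g/mol = 0.025645 mol
From the AgCl data: mol Cl per gram of compound = (0.4401 ÷ 143.318) ÷ 0.1473 = 0.020847 mol/g, so in the 2.460 g combustion sample mol Cl = 0.051284 mol
Divide by the smallest (0.025645 mol): C 2.000, H 1.000, Cl 2.000

C2HCl2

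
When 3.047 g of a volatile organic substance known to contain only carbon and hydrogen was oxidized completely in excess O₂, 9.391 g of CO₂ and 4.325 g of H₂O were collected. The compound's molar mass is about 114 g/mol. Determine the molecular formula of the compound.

mol C = 9.391 g CO₂ ÷ 44.009 g/mol = 0.21339 mol
mol H = 2 × 4.325 g H₂O ÷ 18.015 g/mol = 0.48016 mol
Divide by the smallest (0.21339 mol): C 1.000, H 2.250
Multiplying each by 4 gives whole numbers: C 4.00, H 9.00
Empirical formula: C4H9
Empirical-formula mass = 57.12 g/mol; 114 ÷ 57.12 ≈ 2, so the molecular formula is C8H18.

C8H18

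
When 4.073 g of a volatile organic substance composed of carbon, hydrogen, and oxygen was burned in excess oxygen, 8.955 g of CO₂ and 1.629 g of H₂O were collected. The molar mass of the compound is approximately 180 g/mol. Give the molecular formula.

mol C = 8.955 g CO₂ ÷ 44.009 g/mol = 0.20348 mol
mol H = 2 × 1.629 g H₂O ÷ 18.015 g/mol = 0.18085 mol
mass O = 4.073 − (2.4440 + 0.18230) = 1.4467 g → mol O = 1.4467 ÷ 15.999 = 0.090424 mol
Divide by the smallest (0.090424 mol): C 2.250, H 2.000, O 1.000
Multiplying each by 4 gives whole numbers: C 9.00, H 8.00, O 4.00
Empirical formula: C9H8O4
Empirical-formula mass = 180.16 g/mol; 180 ÷ 180.16 ≈ 1, so the molecular formula is C9H8O4.

C9H8O4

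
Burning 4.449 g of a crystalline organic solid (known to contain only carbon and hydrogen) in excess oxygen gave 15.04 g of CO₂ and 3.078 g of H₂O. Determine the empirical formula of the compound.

CH

mol C = 15.04 g CO₂ ÷ 44.009 g/mol = 0.34175 mol
mol H = 2 × 3.078 g H₂O ÷ 18.015 g/mol = 0.34172 mol
Divide by the smallest (0.34172 mol): C 1.000, H 1.000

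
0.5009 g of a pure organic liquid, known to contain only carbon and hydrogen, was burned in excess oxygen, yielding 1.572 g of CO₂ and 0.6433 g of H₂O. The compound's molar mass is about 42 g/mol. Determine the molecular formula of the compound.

C3H6

mol C = 1.572 g CO₂ ÷ 44.009 g/mol = 0.035720 mol
mol H = 2 × 0.6433 g H₂O ÷ 18.015 g/mol = 0.071418 mol
Divide by the smallest (0.035720 mol): C 1.000, H 1.999
Empirical formula: CH2
Empirical-formula mass = 14.03 g/mol; 42 ÷ 14.03 ≈ 3, so the molecular formula is C3H6.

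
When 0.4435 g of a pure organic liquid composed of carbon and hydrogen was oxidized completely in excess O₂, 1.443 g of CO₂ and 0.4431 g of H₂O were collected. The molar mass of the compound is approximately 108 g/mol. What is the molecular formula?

C8H12

mol C = 1.443 g CO₂ ÷ 44.009 g/mol = 0.032789 mol
mol H = 2 × 0.4431 g H₂O ÷ 18.015 g/mol = 0.049192 mol
Divide by the smallest (0.032789 mol): C 1.000, H 1.500
Multiplying each by 2 gives whole numbers: C 2.00, H 3.00
Empirical formula: C2H3
Empirical-formula mass = 27.05 g/mol; 108 ÷ 27.05 ≈ 4, so the molecular formula is C8H12.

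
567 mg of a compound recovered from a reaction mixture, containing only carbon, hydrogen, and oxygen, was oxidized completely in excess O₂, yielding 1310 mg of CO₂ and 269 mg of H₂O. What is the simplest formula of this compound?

C8H8O3

mol C = 1.31 g CO₂ ÷ 44.009 g/mol = 0.02977 mol
mol H = 2 × 0.269 g H₂O ÷ 18.015 g/mol = 0.02986 mol
mass O = 0.567 − (0.3575 + 0.03010) = 0.1794 g → mol O = 0.1794 ÷ 15.999 = 0.01121 mol
Divide by the smallest (0.01121 mol): C 2.655, H 2.664, O 1.000
Multiplying each by 3 gives whole numbers: C 7.97, H 7.99, O 3.00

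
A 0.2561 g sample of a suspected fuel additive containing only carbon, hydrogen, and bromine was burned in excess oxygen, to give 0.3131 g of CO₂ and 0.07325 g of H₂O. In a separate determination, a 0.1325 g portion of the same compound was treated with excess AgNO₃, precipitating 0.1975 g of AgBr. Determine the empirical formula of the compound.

C7H8Br2

mol C = 0.3131 g CO₂ ÷ 44.009 g/mol = 0.0071145 mol
mol H = 2 × 0.07325 g H₂O ÷ 18.015 g/mol = 0.0081321 mol
From the AgBr data: mol Br per gram of compound = (0.1975 ÷ 187.772) ÷ 0.1325 = 0.0079382 mol/g, so in the 0.2561 g combustion sample mol Br = 0.0020330 mol
Divide by the smallest (0.0020330 mol): C 3.500, H 4.000, Br 1.000
Multiplying each by 2 gives whole numbers: C 7.00, H 8.00, Br 2.00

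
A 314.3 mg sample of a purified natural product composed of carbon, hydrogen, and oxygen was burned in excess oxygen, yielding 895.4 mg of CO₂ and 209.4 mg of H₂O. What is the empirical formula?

C7H8O

mol C = 0.8954 g CO₂ ÷ 44.009 g/mol = 0.020346 mol
mol H = 2 × 0.2094 g H₂O ÷ 18.015 g/mol = 0.023247 mol
mass O = 0.3143 − (0.24437 + 0.023433) = 0.046493 g → mol O = 0.046493 ÷ 15.999 = 0.0029060 mol
Divide by the smallest (0.0029060 mol): C 7.001, H 8.000, O 1.000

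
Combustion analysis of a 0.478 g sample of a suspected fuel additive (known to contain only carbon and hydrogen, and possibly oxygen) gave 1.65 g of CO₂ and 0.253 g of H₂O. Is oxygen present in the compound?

no

mol C = 1.65 g CO₂ ÷ 44.009 g/mol = 0.03749 mol
mol H = 2 × 0.253 g H₂O ÷ 18.015 g/mol = 0.02809 mol
C and H together account for 0.4786 g — essentially the entire 0.478 g sample — so the compound contains no oxygen.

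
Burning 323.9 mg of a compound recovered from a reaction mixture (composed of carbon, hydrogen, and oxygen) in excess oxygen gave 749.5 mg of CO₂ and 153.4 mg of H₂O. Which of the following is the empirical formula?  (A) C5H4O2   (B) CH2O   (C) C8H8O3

mol C = 0.7495 g CO₂ ÷ 44.009 g/mol = 0.017031 mol
mol H = 2 × 0.1534 g H₂O ÷ 18.015 g/mol = 0.017030 mol
mass O = 0.3239 − (0.20455 + 0.017166) = 0.10218 g → mol O = 0.10218 ÷ 15.999 = 0.0063866 mol
Divide by the smallest (0.0063866 mol): C 2.667, H 2.667, O 1.000
Multiplying each by 3 gives whole numbers: C 8.00, H 8.00, O 3.00

(C) C8H8O3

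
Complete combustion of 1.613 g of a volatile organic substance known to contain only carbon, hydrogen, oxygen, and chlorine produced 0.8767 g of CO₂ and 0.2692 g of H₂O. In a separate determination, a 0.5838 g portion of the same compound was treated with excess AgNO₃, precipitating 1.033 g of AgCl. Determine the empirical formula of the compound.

mol C = 0.8767 g CO₂ ÷ 44.009 g/mol = 0.019921 mol
mol H = 2 × 0.2692 g H₂O ÷ 18.015 g/mol = 0.029886 mol
From the AgCl data: mol Cl per gram of compound = (1.033 ÷ 143.318) ÷ 0.5838 = 0.012346 mol/g, so in the 1.613 g combustion sample mol Cl = 0.019915 mol
mass O = 1.613 − (0.23927 + 0.030125 + 0.70597) = 0.63763 g → mol O = 0.63763 ÷ 15.999 = 0.039855 mol
Divide by the smallest (0.019915 mol): C 1.000, H 1.501, Cl 1.000, O 2.001
Multiplying each by 2 gives whole numbers: C 2.00, H 3.00, Cl 2.00, O 4.00

C2H3Cl2O4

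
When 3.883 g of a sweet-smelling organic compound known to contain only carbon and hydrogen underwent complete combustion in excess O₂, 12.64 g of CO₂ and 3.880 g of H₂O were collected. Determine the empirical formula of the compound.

mol C = 12.64 g CO₂ ÷ 44.009 g/mol = 0.28721 mol
mol H = 2 × 3.880 g H₂O ÷ 18.015 g/mol = 0.43075 mol
Divide by the smallest (0.28721 mol): C 1.000, H 1.500
Multiplying each by 2 gives whole numbers: C 2.00, H 3.00

C2H3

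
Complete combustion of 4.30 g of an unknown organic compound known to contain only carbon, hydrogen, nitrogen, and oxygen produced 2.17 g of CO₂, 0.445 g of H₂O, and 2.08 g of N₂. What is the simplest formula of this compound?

CHN3O2

mol C = 2.17 g CO₂ ÷ 44.009 g/mol = 0.04931 mol
mol H = 2 × 0.445 g H₂O ÷ 18.015 g/mol = 0.04940 mol
mol N = 2 × 2.08 g N₂ ÷ 28.014 g/mol = 0.1485 mol
mass O = 4.30 − (0.5922 + 0.04980 + 2.080) = 1.578 g → mol O = 1.578 ÷ 15.999 = 0.09863 mol
Divide by the smallest (0.04931 mol): C 1.000, H 1.002, N 3.012, O 2.000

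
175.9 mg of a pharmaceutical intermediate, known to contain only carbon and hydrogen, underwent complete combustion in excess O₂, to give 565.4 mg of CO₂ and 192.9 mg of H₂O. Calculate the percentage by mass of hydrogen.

12.27%

mol C = 0.5654 g CO₂ ÷ 44.009 g/mol = 0.012847 mol
mol H = 2 × 0.1929 g H₂O ÷ 18.015 g/mol = 0.021415 mol
mass % H = 0.021587 g ÷ 0.1759 g × 100%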